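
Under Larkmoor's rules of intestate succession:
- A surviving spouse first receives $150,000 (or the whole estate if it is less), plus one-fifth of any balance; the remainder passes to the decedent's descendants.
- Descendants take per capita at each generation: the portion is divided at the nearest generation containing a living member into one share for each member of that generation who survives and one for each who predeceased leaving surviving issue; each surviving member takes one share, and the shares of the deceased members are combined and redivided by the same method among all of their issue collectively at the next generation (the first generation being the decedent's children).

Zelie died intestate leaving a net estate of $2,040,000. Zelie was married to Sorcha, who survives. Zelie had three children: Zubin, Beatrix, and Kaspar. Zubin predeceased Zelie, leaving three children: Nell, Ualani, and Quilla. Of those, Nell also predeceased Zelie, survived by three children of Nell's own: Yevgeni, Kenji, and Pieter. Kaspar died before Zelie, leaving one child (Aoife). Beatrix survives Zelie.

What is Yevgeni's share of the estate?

Sorcha first takes $150,000, leaving a balance of $1,890,000. Sorcha then takes one-fifth of the balance ($378,000), for a total of $528,000. The remaining $1,512,000 passes to the descendants.
The descendants' portion ($1,512,000) is divided at the children's generation into 3 shares of $504,000. Beatrix takes $504,000. The 2 shares of the deceased (Zubin and Kaspar) are combined into a pool of $1,008,000.
That pool ($1,008,000) is divided at the grandchildren's generation into 4 shares of $252,000. Ualani, Quilla, and Aoife each take $252,000. The remaining share for the deceased Nell ($252,000) is carried to the next generation.
That pool ($252,000) is divided at the great-grandchildren's generation equally among Yevgeni, Kenji, and Pieter: $84,000 each.

Yevgeni receives $84,000.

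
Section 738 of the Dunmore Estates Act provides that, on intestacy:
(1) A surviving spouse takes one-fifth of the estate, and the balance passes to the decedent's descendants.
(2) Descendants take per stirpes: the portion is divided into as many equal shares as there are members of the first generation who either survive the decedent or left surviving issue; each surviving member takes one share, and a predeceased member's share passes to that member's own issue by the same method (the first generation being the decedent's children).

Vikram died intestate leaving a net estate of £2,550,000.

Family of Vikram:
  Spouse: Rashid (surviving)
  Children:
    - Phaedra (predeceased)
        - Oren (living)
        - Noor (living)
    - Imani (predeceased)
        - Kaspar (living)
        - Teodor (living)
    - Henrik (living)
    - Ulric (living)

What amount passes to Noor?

Noor receives £255,000.

Rashid takes one-fifth of £2,550,000 = £510,000. The remaining £2,040,000 passes to the descendants.
The descendants' portion (£2,040,000) is divided into 4 shares of £510,000: Henrik and Ulric each take £510,000; Phaedra's £510,000 share passes to Phaedra's issue; Imani's £510,000 share passes to Imani's issue.
Phaedra's share (£510,000) is divided into 2 shares of £255,000: Oren and Noor each take £255,000.
Imani's share (£510,000) is divided into 2 shares of £255,000: Kaspar and Teodor each take £255,000.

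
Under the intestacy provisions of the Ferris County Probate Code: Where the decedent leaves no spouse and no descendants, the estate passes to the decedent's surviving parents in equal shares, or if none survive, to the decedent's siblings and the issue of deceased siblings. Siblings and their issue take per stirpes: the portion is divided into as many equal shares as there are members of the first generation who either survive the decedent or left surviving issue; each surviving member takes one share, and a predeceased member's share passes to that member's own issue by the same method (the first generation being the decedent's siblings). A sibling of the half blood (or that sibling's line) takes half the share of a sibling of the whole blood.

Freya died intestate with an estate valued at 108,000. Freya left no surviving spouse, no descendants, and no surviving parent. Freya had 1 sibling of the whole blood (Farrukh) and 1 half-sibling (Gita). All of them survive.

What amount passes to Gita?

The entire 108,000 passes to the siblings and their issue.
Counting each half-blood sibling's line as half a unit, there are 3/2 units in 108,000, so one unit is 72,000. Whole-blood lines (Farrukh) take 72,000 each; half-blood lines (Gita) take 36,000 each.

Gita receives 36,000.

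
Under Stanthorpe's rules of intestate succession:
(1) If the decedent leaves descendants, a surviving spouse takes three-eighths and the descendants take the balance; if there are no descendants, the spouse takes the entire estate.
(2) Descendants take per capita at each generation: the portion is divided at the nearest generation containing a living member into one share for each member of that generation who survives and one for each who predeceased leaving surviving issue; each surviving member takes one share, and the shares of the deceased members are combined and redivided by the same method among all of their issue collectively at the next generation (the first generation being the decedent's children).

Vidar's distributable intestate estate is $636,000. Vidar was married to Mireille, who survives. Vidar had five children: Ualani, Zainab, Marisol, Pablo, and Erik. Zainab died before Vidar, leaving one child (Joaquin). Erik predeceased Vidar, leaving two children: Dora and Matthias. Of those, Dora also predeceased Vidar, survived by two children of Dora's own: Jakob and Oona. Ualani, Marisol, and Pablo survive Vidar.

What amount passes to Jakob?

Mireille takes three-eighths of $636,000 = $238,500. The remaining $397,500 passes to the descendants.
The descendants' portion ($397,500) is divided at the children's generation into 5 shares of $79,500. Ualani, Marisol, and Pablo each take $79,500. The 2 shares of the deceased (Zainab and Erik) are combined into a pool of $159,000.
That pool ($159,000) is divided at the grandchildren's generation into 3 shares of $53,000. Joaquin and Matthias each take $53,000. The remaining share for the deceased Dora ($53,000) is carried to the next generation.
That pool ($53,000) is divided at the great-grandchildren's generation equally among Jakob and Oona: $26,500 each.

Jakob receives $26,500.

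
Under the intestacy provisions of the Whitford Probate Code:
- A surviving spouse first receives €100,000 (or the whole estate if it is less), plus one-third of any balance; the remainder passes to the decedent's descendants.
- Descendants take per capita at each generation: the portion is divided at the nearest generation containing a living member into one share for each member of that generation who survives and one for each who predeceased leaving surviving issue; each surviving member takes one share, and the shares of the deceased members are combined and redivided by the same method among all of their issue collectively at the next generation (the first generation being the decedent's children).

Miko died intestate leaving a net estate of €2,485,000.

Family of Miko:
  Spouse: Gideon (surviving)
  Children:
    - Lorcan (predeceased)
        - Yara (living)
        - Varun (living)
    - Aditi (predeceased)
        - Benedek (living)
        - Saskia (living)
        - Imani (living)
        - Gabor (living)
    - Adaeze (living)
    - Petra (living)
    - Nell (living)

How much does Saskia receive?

Gideon first takes €100,000, leaving a balance of €2,385,000. Gideon then takes one-third of the balance (€795,000), for a total of €895,000. The remaining €1,590,000 passes to the descendants.
The descendants' portion (€1,590,000) is divided at the children's generation into 5 shares of €318,000. Adaeze, Petra, and Nell each take €318,000. The 2 shares of the deceased (Lorcan and Aditi) are combined into a pool of €636,000.
That pool (€636,000) is divided at the grandchildren's generation equally among Yara, Varun, Benedek, Saskia, Imani, and Gabor: €106,000 each.

Saskia receives €106,000.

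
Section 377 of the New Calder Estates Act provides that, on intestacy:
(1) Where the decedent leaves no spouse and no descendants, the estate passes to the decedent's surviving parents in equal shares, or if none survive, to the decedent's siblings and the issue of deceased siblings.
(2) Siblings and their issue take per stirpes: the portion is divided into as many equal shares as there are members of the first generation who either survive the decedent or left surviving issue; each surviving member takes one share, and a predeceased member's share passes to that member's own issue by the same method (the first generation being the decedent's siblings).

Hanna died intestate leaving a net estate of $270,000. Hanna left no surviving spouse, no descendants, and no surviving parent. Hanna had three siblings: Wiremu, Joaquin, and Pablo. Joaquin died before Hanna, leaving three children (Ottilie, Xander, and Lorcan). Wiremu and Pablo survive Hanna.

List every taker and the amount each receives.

The entire $270,000 passes to the siblings and their issue.
That amount ($270,000) is divided into 3 shares of $90,000: Wiremu and Pablo each take $90,000; Joaquin's $90,000 share passes to Joaquin's issue.
Joaquin's share ($90,000) is divided into 3 shares of $30,000: Ottilie, Xander, and Lorcan each take $30,000.

Wiremu: $90,000; Ottilie: $30,000; Xander: $30,000; Lorcan: $30,000; Pablo: $90,000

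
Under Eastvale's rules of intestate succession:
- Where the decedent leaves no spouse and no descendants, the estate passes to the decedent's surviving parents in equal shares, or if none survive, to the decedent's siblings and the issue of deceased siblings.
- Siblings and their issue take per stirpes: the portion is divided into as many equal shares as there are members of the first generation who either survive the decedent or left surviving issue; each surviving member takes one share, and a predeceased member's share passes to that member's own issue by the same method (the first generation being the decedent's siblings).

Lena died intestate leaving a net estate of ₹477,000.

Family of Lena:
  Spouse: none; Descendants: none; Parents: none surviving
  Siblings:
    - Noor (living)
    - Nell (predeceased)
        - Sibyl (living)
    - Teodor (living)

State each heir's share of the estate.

The entire ₹477,000 passes to the siblings and their issue.
That amount (₹477,000) is divided into 3 shares of ₹159,000: Noor and Teodor each take ₹159,000; Nell's ₹159,000 share passes to Nell's issue.
Nell's share (₹159,000) passes entirely to Sibyl.

Noor: ₹159,000; Sibyl: ₹159,000; Teodor: ₹159,000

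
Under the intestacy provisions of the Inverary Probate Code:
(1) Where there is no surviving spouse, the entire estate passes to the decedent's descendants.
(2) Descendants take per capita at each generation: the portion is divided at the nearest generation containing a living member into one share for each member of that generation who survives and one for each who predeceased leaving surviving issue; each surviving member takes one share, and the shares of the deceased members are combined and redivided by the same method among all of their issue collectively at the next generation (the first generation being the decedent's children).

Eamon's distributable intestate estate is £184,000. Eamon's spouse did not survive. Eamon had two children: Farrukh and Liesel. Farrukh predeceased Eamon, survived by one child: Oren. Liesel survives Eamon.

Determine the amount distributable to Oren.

Oren receives £92,000.

The entire £184,000 passes to the descendants.
That amount (£184,000) is divided at the children's generation into 2 shares of £92,000. Liesel takes £92,000. The remaining share for the deceased Farrukh (£92,000) is carried to the next generation.
That pool (£92,000) passes entirely to Oren, the sole taker at the grandchildren's generation.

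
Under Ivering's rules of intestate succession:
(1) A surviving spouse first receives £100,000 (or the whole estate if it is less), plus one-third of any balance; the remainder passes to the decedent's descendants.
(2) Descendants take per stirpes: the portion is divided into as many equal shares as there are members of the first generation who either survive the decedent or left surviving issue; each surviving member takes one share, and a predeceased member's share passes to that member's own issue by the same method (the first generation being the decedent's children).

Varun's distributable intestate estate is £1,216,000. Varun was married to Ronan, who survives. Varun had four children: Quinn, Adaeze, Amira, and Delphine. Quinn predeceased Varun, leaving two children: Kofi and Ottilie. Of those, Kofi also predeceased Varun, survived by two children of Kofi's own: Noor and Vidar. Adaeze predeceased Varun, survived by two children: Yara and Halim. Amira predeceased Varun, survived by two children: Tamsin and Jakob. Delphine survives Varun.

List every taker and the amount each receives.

Ronan: £472,000; Noor: £46,500; Vidar: £46,500; Ottilie: £93,000; Yara: £93,000; Halim: £93,000; Tamsin: £93,000; Jakob: £93,000; Delphine: £186,000

Ronan first takes £100,000, leaving a balance of £1,116,000. Ronan then takes one-third of the balance (£372,000), for a total of £472,000. The remaining £744,000 passes to the descendants.
The descendants' portion (£744,000) is divided into 4 shares of £186,000: Delphine takes £186,000; Quinn's £186,000 share passes to Quinn's issue; Adaeze's £186,000 share passes to Adaeze's issue; Amira's £186,000 share passes to Amira's issue.
Quinn's share (£186,000) is divided into 2 shares of £93,000: Ottilie takes £93,000; Kofi's £93,000 share passes to Kofi's issue.
Kofi's share (£93,000) is divided into 2 shares of £46,500: Noor and Vidar each take £46,500.
Adaeze's share (£186,000) is divided into 2 shares of £93,000: Yara and Halim each take £93,000.
Amira's share (£186,000) is divided into 2 shares of £93,000: Tamsin and Jakob each take £93,000.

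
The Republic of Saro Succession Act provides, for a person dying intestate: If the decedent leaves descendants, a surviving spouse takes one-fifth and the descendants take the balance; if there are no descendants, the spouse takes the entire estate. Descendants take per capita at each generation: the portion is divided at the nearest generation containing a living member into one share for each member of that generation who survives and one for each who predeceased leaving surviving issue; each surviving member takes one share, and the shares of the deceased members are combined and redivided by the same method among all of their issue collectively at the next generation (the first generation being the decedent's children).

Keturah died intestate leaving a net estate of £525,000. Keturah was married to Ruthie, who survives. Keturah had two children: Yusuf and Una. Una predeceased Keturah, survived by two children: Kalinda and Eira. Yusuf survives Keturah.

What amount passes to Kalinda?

Ruthie takes one-fifth of £525,000 = £105,000. The remaining £420,000 passes to the descendants.
The descendants' portion (£420,000) is divided at the children's generation into 2 shares of £210,000. Yusuf takes £210,000. The remaining share for the deceased Una (£210,000) is carried to the next generation.
That pool (£210,000) is divided at the grandchildren's generation equally among Kalinda and Eira: £105,000 each.

Kalinda receives £105,000.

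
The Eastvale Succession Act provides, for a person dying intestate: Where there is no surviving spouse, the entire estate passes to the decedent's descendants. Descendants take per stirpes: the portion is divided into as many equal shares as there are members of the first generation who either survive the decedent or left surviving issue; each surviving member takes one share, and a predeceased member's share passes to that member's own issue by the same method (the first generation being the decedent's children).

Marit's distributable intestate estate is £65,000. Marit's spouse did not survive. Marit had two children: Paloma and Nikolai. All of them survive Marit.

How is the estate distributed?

Paloma: £32,500; Nikolai: £32,500

The entire £65,000 passes to the descendants.
That amount (£65,000) is divided into 2 shares of £32,500: Paloma and Nikolai each take £32,500.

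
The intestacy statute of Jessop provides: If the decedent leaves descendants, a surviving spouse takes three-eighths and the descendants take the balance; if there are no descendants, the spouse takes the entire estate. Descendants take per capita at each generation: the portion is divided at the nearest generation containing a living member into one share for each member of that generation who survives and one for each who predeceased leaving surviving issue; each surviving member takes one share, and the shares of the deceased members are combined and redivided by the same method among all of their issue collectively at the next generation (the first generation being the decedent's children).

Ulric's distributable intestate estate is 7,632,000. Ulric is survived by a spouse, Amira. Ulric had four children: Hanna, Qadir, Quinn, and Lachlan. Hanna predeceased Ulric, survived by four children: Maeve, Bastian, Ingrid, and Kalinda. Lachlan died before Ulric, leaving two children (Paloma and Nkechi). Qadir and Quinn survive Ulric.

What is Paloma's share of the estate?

Paloma receives 397,500.

Amira takes three-eighths of 7,632,000 = 2,862,000. The remaining 4,770,000 passes to the descendants.
The descendants' portion (4,770,000) is divided at the children's generation into 4 shares of 1,192,500. Qadir and Quinn each take 1,192,500. The 2 shares of the deceased (Hanna and Lachlan) are combined into a pool of 2,385,000.
That pool (2,385,000) is divided at the grandchildren's generation equally among Maeve, Bastian, Ingrid, Kalinda, Paloma, and Nkechi: 397,500 each.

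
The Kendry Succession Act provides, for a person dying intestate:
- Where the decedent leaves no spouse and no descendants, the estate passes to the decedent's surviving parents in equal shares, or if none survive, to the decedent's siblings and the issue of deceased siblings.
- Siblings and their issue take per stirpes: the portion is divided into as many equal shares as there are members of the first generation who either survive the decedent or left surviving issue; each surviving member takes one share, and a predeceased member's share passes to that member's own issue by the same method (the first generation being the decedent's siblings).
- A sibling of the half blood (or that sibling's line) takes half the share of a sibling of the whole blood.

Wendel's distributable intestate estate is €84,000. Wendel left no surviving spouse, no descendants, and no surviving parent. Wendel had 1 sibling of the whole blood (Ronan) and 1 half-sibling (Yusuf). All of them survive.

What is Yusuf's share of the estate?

The entire €84,000 passes to the siblings and their issue.
Counting each half-blood sibling's line as half a unit, there are 3/2 units in €84,000, so one unit is €56,000. Whole-blood lines (Ronan) take €56,000 each; half-blood lines (Yusuf) take €28,000 each.

Yusuf receives €28,000.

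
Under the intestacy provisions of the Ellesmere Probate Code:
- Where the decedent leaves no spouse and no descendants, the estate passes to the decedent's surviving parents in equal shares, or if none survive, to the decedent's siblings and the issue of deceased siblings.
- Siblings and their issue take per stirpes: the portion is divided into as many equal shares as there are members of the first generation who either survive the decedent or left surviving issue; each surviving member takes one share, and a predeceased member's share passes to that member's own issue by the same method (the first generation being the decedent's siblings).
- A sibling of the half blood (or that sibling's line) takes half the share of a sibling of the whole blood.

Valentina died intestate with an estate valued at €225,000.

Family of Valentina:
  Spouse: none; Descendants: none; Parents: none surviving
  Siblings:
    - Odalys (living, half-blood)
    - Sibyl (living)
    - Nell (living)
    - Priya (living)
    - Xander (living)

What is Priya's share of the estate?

Priya receives €50,000.

The entire €225,000 passes to the siblings and their issue.
Counting each half-blood sibling's line as half a unit, there are 9/2 units in €225,000, so one unit is €50,000. Whole-blood lines (Sibyl, Nell, Priya, and Xander) take €50,000 each; half-blood lines (Odalys) take €25,000 each.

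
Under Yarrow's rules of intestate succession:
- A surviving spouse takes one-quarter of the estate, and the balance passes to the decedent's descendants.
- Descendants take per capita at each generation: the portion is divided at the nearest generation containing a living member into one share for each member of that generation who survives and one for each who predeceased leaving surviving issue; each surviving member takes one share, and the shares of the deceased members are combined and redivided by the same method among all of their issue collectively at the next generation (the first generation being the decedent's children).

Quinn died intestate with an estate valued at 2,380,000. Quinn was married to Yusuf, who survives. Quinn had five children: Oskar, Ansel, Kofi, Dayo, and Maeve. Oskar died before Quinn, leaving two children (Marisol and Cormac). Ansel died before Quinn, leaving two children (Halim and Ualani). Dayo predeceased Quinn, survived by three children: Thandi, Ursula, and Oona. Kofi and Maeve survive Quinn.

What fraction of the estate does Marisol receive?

Yusuf takes one-quarter of 2,380,000 = 595,000. The remaining 1,785,000 passes to the descendants.
The descendants' portion (1,785,000) is divided at the children's generation into 5 shares of 357,000. Kofi and Maeve each take 357,000. The 3 shares of the deceased (Oskar, Ansel, and Dayo) are combined into a pool of 1,071,000.
That pool (1,071,000) is divided at the grandchildren's generation equally among Marisol, Cormac, Halim, Ualani, Thandi, Ursula, and Oona: 153,000 each.

Marisol receives 9/140 of the estate.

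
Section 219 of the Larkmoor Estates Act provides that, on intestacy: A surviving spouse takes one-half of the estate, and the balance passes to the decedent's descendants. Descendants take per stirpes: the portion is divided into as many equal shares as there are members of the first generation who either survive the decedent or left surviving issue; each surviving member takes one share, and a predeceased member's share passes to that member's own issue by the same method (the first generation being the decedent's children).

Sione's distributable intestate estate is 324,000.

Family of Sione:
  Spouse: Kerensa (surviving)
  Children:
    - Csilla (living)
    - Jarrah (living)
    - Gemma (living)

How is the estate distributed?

Kerensa takes one-half of 324,000 = 162,000. The remaining 162,000 passes to the descendants.
The descendants' portion (162,000) is divided into 3 shares of 54,000: Csilla, Jarrah, and Gemma each take 54,000.

Kerensa: 162,000; Csilla: 54,000; Jarrah: 54,000; Gemma: 54,000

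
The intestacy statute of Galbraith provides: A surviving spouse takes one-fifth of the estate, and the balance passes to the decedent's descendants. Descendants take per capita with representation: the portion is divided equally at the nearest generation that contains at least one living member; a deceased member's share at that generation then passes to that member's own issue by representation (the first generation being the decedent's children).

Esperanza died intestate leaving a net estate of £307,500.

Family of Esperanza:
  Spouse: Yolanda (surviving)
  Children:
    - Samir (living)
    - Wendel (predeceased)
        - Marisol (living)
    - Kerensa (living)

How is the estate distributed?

Yolanda takes one-fifth of £307,500 = £61,500. The remaining £246,000 passes to the descendants.
The descendants' portion (£246,000) is divided into 3 shares of £82,000: Samir and Kerensa each take £82,000; Wendel's £82,000 share passes to Wendel's issue.
Wendel's share (£82,000) passes entirely to Marisol.

Yolanda: £61,500; Samir: £82,000; Marisol: £82,000; Kerensa: £82,000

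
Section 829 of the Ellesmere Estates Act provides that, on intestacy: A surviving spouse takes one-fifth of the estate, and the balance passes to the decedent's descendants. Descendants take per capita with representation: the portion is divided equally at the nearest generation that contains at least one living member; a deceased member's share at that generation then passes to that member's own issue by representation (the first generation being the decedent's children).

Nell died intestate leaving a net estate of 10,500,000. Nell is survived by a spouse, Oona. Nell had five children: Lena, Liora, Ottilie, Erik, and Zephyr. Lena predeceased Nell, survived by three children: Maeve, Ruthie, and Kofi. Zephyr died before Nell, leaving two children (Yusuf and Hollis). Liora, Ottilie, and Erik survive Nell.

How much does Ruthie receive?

Ruthie receives 560,000.

Oona takes one-fifth of 10,500,000 = 2,100,000. The remaining 8,400,000 passes to the descendants.
The descendants' portion (8,400,000) is divided into 5 shares of 1,680,000: Liora, Ottilie, and Erik each take 1,680,000; Lena's 1,680,000 share passes to Lena's issue; Zephyr's 1,680,000 share passes to Zephyr's issue.
Lena's share (1,680,000) is divided into 3 shares of 560,000: Maeve, Ruthie, and Kofi each take 560,000.
Zephyr's share (1,680,000) is divided into 2 shares of 840,000: Yusuf and Hollis each take 840,000.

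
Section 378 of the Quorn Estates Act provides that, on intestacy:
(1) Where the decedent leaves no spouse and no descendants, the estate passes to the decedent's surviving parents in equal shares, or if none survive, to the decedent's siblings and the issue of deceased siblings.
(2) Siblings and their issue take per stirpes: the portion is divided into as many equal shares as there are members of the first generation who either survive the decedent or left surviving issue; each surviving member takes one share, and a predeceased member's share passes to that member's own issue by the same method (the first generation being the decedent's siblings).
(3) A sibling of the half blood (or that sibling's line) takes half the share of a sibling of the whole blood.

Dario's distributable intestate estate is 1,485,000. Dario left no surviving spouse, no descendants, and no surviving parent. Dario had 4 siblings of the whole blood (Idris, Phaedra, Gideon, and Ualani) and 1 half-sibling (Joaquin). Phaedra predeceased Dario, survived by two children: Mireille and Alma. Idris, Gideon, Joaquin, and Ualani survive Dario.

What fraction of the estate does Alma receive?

The entire 1,485,000 passes to the siblings and their issue.
Counting each half-blood sibling's line as half a unit, there are 9/2 units in 1,485,000, so one unit is 330,000. Whole-blood lines (Idris, Phaedra, Gideon, and Ualani) take 330,000 each; half-blood lines (Joaquin) take 165,000 each.
Phaedra's share (330,000) is divided into 2 shares of 165,000: Mireille and Alma each take 165,000.

Alma receives 1/9 of the estate.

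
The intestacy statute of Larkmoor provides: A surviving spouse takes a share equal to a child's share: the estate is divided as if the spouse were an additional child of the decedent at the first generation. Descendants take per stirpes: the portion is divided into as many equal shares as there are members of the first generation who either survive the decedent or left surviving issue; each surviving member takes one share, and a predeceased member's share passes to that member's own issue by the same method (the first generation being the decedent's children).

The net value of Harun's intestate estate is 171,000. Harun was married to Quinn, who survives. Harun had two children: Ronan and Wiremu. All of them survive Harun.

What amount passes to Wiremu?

Wiremu receives 57,000.

The spouse counts as an additional share at the children's level, so there are 3 primary shares of 57,000. Quinn takes one such share (57,000).
The children's combined portion (114,000) is divided into 2 shares of 57,000: Ronan and Wiremu each take 57,000.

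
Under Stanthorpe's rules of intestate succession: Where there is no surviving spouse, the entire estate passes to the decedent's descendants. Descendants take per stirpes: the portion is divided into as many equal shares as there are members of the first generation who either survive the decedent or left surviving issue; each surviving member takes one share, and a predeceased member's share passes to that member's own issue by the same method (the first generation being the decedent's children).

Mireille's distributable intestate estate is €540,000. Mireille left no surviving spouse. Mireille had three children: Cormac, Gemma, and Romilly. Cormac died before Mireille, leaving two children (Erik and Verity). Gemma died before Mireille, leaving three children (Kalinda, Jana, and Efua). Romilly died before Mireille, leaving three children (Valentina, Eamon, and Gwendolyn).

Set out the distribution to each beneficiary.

The entire €540,000 passes to the descendants.
That amount (€540,000) is divided into 3 shares of €180,000: Cormac's €180,000 share passes to Cormac's issue; Gemma's €180,000 share passes to Gemma's issue; Romilly's €180,000 share passes to Romilly's issue.
Cormac's share (€180,000) is divided into 2 shares of €90,000: Erik and Verity each take €90,000.
Gemma's share (€180,000) is divided into 3 shares of €60,000: Kalinda, Jana, and Efua each take €60,000.
Romilly's share (€180,000) is divided into 3 shares of €60,000: Valentina, Eamon, and Gwendolyn each take €60,000.

Erik: €90,000; Verity: €90,000; Kalinda: €60,000; Jana: €60,000; Efua: €60,000; Valentina: €60,000; Eamon: €60,000; Gwendolyn: €60,000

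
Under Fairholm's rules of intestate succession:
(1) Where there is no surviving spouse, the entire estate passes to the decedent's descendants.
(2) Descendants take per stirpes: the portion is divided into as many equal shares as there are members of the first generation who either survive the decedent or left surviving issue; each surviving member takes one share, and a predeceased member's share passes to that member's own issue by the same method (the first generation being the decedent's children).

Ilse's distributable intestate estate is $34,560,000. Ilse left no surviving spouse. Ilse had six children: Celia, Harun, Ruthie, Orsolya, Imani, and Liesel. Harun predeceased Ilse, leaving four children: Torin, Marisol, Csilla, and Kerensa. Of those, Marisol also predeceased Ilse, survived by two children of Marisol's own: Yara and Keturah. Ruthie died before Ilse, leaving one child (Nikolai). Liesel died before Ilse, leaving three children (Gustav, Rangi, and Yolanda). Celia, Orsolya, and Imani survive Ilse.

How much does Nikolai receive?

The entire $34,560,000 passes to the descendants.
That amount ($34,560,000) is divided into 6 shares of $5,760,000: Celia, Orsolya, and Imani each take $5,760,000; Harun's $5,760,000 share passes to Harun's issue; Ruthie's $5,760,000 share passes to Ruthie's issue; Liesel's $5,760,000 share passes to Liesel's issue.
Harun's share ($5,760,000) is divided into 4 shares of $1,440,000: Torin, Csilla, and Kerensa each take $1,440,000; Marisol's $1,440,000 share passes to Marisol's issue.
Marisol's share ($1,440,000) is divided into 2 shares of $720,000: Yara and Keturah each take $720,000.
Ruthie's share ($5,760,000) passes entirely to Nikolai.
Liesel's share ($5,760,000) is divided into 3 shares of $1,920,000: Gustav, Rangi, and Yolanda each take $1,920,000.

Nikolai receives $5,760,000.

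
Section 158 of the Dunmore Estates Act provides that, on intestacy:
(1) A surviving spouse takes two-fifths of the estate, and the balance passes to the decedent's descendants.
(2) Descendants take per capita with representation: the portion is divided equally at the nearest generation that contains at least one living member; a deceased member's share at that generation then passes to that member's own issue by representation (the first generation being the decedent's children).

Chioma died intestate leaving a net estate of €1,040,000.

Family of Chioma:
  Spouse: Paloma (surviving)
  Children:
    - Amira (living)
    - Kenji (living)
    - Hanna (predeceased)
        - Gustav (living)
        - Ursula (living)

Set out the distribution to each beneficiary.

Paloma takes two-fifths of €1,040,000 = €416,000. The remaining €624,000 passes to the descendants.
The descendants' portion (€624,000) is divided into 3 shares of €208,000: Amira and Kenji each take €208,000; Hanna's €208,000 share passes to Hanna's issue.
Hanna's share (€208,000) is divided into 2 shares of €104,000: Gustav and Ursula each take €104,000.

Paloma: €416,000; Amira: €208,000; Kenji: €208,000; Gustav: €104,000; Ursula: €104,000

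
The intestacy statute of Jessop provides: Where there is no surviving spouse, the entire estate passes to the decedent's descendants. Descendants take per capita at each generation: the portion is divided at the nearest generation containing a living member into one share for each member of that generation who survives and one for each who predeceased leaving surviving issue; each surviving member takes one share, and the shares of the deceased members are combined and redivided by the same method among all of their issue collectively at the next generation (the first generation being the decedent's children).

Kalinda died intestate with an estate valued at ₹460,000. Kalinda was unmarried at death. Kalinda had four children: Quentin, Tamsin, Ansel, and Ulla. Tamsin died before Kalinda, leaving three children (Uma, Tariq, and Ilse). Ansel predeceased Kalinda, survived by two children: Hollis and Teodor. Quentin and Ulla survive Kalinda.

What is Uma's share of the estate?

Uma receives ₹46,000.

The entire ₹460,000 passes to the descendants.
That amount (₹460,000) is divided at the children's generation into 4 shares of ₹115,000. Quentin and Ulla each take ₹115,000. The 2 shares of the deceased (Tamsin and Ansel) are combined into a pool of ₹230,000.
That pool (₹230,000) is divided at the grandchildren's generation equally among Uma, Tariq, Ilse, Hollis, and Teodor: ₹46,000 each.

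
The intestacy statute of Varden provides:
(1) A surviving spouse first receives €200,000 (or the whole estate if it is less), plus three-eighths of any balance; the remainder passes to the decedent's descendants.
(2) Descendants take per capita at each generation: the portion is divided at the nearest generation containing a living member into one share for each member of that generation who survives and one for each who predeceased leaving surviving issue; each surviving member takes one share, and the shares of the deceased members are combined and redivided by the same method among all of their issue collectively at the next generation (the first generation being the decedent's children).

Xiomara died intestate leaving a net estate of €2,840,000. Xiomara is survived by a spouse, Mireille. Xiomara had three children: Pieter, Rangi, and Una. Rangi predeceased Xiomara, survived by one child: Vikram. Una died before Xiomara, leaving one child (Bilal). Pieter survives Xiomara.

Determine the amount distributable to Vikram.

Mireille first takes €200,000, leaving a balance of €2,640,000. Mireille then takes three-eighths of the balance (€990,000), for a total of €1,190,000. The remaining €1,650,000 passes to the descendants.
The descendants' portion (€1,650,000) is divided at the children's generation into 3 shares of €550,000. Pieter takes €550,000. The 2 shares of the deceased (Rangi and Una) are combined into a pool of €1,100,000.
That pool (€1,100,000) is divided at the grandchildren's generation equally among Vikram and Bilal: €550,000 each.

Vikram receives €550,000.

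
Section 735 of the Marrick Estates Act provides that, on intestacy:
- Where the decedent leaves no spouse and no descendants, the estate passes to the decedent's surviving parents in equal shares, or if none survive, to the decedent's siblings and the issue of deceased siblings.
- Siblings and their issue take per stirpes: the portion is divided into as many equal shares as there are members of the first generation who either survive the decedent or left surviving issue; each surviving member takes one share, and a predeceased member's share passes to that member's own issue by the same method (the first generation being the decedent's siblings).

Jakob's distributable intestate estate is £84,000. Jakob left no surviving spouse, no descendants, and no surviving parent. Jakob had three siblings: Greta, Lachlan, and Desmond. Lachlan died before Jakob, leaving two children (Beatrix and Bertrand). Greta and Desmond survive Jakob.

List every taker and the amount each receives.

The entire £84,000 passes to the siblings and their issue.
That amount (£84,000) is divided into 3 shares of £28,000: Greta and Desmond each take £28,000; Lachlan's £28,000 share passes to Lachlan's issue.
Lachlan's share (£28,000) is divided into 2 shares of £14,000: Beatrix and Bertrand each take £14,000.

Greta: £28,000; Beatrix: £14,000; Bertrand: £14,000; Desmond: £28,000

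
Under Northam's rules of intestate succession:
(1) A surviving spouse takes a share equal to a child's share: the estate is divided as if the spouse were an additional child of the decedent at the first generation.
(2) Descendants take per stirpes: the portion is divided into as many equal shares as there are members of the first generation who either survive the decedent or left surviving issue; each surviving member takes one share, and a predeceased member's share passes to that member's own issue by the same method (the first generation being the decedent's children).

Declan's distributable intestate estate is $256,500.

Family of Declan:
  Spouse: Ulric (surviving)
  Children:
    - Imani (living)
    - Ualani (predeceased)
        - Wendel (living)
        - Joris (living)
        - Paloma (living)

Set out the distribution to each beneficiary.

Ulric: $85,500; Imani: $85,500; Wendel: $28,500; Joris: $28,500; Paloma: $28,500

The spouse counts as an additional share at the children's level, so there are 3 primary shares of $85,500. Ulric takes one such share ($85,500).
The children's combined portion ($171,000) is divided into 2 shares of $85,500: Imani takes $85,500; Ualani's $85,500 share passes to Ualani's issue.
Ualani's share ($85,500) is divided into 3 shares of $28,500: Wendel, Joris, and Paloma each take $28,500.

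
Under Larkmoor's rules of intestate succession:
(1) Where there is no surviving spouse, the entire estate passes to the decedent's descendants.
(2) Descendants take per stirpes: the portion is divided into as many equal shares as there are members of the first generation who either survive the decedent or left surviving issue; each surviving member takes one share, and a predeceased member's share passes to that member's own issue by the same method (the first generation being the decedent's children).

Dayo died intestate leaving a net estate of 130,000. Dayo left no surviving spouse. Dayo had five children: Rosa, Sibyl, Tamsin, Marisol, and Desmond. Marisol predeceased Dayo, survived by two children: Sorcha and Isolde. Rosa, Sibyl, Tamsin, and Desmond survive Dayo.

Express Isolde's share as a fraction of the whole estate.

The entire 130,000 passes to the descendants.
That amount (130,000) is divided into 5 shares of 26,000: Rosa, Sibyl, Tamsin, and Desmond each take 26,000; Marisol's 26,000 share passes to Marisol's issue.
Marisol's share (26,000) is divided into 2 shares of 13,000: Sorcha and Isolde each take 13,000.

Isolde receives 1/10 of the estate.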